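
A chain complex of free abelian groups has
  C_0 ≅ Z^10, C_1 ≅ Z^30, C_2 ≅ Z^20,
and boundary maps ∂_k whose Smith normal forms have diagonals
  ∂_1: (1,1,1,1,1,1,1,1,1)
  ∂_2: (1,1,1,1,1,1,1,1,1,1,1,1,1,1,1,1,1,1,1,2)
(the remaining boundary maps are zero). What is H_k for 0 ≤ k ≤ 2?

H_0 ≅ Z,  H_1 ≅ Z ⊕ Z_2,  H_2 = 0.

H_0: b_0 = 10 − 0 − 9 = 1; torsion from ∂_1 factors > 1: none. So H_0 ≅ Z.
H_1: b_1 = 30 − 9 − 20 = 1; torsion from ∂_2 factors > 1: [2]. So H_1 ≅ Z ⊕ Z_2.
H_2: b_2 = 20 − 20 − 0 = 0; torsion from ∂_3 factors > 1: none. So H_2 ≅ 0.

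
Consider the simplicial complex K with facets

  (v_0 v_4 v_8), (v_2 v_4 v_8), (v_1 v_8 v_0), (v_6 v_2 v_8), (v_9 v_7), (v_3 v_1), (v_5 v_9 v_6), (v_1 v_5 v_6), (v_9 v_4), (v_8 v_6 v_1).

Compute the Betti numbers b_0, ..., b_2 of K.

Take the total order v_0 < v_1 < v_2 < v_3 < v_4 < v_5 < v_6 < v_7 < v_8 < v_9 on the vertex set. Then K (dimension 2) consists of the simplices:

  0-simplices (10): [v_0], [v_1], [v_2], [v_3], [v_4], [v_5], [v_6], [v_7], [v_8], [v_9]
  1-simplices (17): (17 of them)
  2-simplices (7): [v_0,v_1,v_8], [v_0,v_4,v_8], [v_1,v_5,v_6], [v_1,v_6,v_8], [v_2,v_4,v_8], [v_2,v_6,v_8], [v_5,v_6,v_9]

giving chain groups C_0 ≅ Z^10, C_1 ≅ Z^17, C_2 ≅ Z^7.

∂_1: C_1 → C_0 maps an edge to its endpoints' difference, ∂[p,q] = q − p. For instance
  ∂[v_0,v_4] = [v_4] − [v_0].
The 10×17 boundary matrix has rank 9 and Smith normal form diag(1,1,1,1,1,1,1,1,1).

∂_2: C_2 → C_1 acts by ∂[p,q,r] = [q,r] − [p,r] + [p,q]. For instance
  ∂[v_2,v_6,v_8] = [v_6,v_8] − [v_2,v_8] + [v_2,v_6],
  ∂[v_1,v_5,v_6] = [v_5,v_6] − [v_1,v_6] + [v_1,v_5].
This gives a 17×7 integer matrix of rank 7; reducing to Smith normal form yields diagonal entries (1,1,1,1,1,1,1).

Computing H_k = (kernel of ∂_k) / (image of ∂_{k+1}):

  H_0: rank C_0 − rank ∂_1 = 10 − 9 = 1, and the invariant factors of ∂_1 are all 1, so H_0 = Z.
  H_1: rank ker ∂_1 − rank ∂_2 = (17 − 9) − 7 = 1, and the invariant factors of ∂_2 are all 1, so H_1 = Z.
  H_2: rank ker ∂_2 − rank ∂_3 = (7 − 7) − 0 = 0, and there is no ∂_3, so H_2 = 0.

Hence the Betti numbers are b_0 = 1, b_1 = 1, b_2 = 0.

b_0 = 1, b_1 = 1, b_2 = 0.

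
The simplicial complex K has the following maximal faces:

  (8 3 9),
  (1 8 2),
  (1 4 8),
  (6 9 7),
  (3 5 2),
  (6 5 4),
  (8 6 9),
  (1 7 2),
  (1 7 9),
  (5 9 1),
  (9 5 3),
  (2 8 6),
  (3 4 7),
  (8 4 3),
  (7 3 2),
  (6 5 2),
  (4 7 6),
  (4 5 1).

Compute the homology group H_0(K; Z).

H_0 = Z.

Take the total order 1 < 2 < 3 < 4 < 5 < 6 < 7 < 8 < 9 on the vertex set. Then K (dimension 2) consists of the simplices:

  0-simplices (9): [1], [2], [3], [4], [5], [6], [7], [8], [9]
  1-simplices (27): (27 of them)
  2-simplices (18): [1,2,7], [1,2,8], [1,4,5], [1,4,8], [1,5,9], [1,7,9], [2,3,5], [2,3,7], [2,5,6], [2,6,8], [3,4,7], [3,4,8], [3,5,9], [3,8,9], [4,5,6], [4,6,7], [6,7,9], [6,8,9]

so the chain groups are C_0 ≅ Z^9, C_1 ≅ Z^27, C_2 ≅ Z^18.

The boundary map ∂_1: C_1 → C_0 is given by ∂[p,q] = [q] − [p].
The 9×27 boundary matrix has rank 8 and Smith normal form diag(1,1,1,1,1,1,1,1).

Boundary ∂_2: C_2 → C_1 maps a triangle to the signed sum of its edges. For instance
  ∂[1,5,9] = [5,9] − [1,9] + [1,5],
  ∂[2,5,6] = [5,6] − [2,6] + [2,5].
The 27×18 boundary matrix has rank 17 and Smith normal form diag(1,1,1,1,1,1,1,1,1,1,1,1,1,1,1,1,1).

From H_k ≅ ker(∂_k) / im(∂_{k+1}) we obtain:

  H_0: rank C_0 − rank ∂_1 = 9 − 8 = 1, and the invariant factors of ∂_1 are all 1, so H_0 = Z.

(K is a triangulation of the torus T^2.)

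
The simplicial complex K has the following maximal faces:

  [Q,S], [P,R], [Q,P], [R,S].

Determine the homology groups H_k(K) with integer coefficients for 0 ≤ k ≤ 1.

We work with the vertex ordering P < Q < R < S. The simplices of K, each written with vertices in increasing order, are:

  0-simplices (4): P, Q, R, S
  1-simplices (4): PQ, PR, QS, RS

so the chain groups are C_0 ≅ Z^4, C_1 ≅ Z^4.

Boundary ∂_1: C_1 → C_0 is given by ∂[p,q] = [q] − [p]. For instance
  ∂QS = S − Q.
The 4×4 boundary matrix has rank 3 and Smith normal form diag(1,1,1).

From H_k ≅ ker(∂_k) / im(∂_{k+1}) we obtain:

  H_0: rank C_0 − rank ∂_1 = 4 − 3 = 1, and the invariant factors of ∂_1 are all 1, so H_0 ≅ Z.
  H_1: rank ker ∂_1 − rank ∂_2 = (4 − 3) − 0 = 1, and there is no ∂_2, so H_1 ≅ Z.

H_0 ≅ Z,  H_1 ≅ Z.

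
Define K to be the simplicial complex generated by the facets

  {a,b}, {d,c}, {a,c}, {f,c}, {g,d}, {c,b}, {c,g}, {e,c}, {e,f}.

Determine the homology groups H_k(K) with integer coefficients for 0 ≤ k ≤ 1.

K has 7 vertices, 9 edges.
rank ∂_0 = 0, rank ∂_1 = 6 ⇒ b_0 = 7 − 0 − 6 = 1; all invariant factors of ∂_1 are 1 so no torsion. So H_0 ≅ Z.
rank ∂_1 = 6, rank ∂_2 = 0 ⇒ b_1 = 9 − 6 − 0 = 3. So H_1 ≅ Z^3.

H_0 = Z,  H_1 = Z^3.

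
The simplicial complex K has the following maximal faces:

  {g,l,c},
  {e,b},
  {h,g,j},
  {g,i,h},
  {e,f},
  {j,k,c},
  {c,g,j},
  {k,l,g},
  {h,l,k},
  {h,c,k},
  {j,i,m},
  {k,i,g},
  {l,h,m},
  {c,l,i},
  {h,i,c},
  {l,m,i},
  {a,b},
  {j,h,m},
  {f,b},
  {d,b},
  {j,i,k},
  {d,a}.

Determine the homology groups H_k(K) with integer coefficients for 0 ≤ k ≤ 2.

Take the total order a < b < c < d < e < f < g < h < i < j < k < l < m on the vertex set. Then K (dimension 2) consists of the simplices:

  0-simplices (13): a, b, c, d, e, f, g, h, i, j, k, l, m
  1-simplices (30): ab, ad, bd, be, bf, cg, ch, ci, cj, ck, cl, ef, gh, gi, gj, gk, gl, hi, hj, hk, hl, hm, ij, ik, il, im, jk, jm, kl, lm
  2-simplices (16): cgj, cgl, chi, chk, cil, cjk, ghi, ghj, gik, gkl, hjm, hkl, hlm, ijk, ijm, ilm

giving chain groups C_0 ≅ Z^13, C_1 ≅ Z^30, C_2 ≅ Z^16.

∂_1: C_1 → C_0 is given by ∂[p,q] = [q] − [p]. For instance
  ∂ab = b − a.
As a 13×30 matrix over Z this has rank 11, with invariant factors (1,1,1,1,1,1,1,1,1,1,1).

Boundary ∂_2: C_2 → C_1 sends each 2-simplex [p,q,r] to [q,r] − [p,r] + [p,q]. For instance
  ∂cgl = gl − cl + cg,
  ∂ijm = jm − im + ij.
The resulting 30×16 matrix has rank 15, and its Smith normal form has invariant factors (1,1,1,1,1,1,1,1,1,1,1,1,1,1,1).

Computing H_k = (kernel of ∂_k) / (image of ∂_{k+1}):

  H_0: rank C_0 − rank ∂_1 = 13 − 11 = 2, and the invariant factors of ∂_1 are all 1, so H_0 = Z^2.
  H_1: rank ker ∂_1 − rank ∂_2 = (30 − 11) − 15 = 4, and the invariant factors of ∂_2 are all 1, so H_1 = Z^4.
  H_2: rank ker ∂_2 − rank ∂_3 = (16 − 15) − 0 = 1, and there is no ∂_3, so H_2 = Z.

H_0 ≅ Z^2,  H_1 ≅ Z^4,  H_2 ≅ Z.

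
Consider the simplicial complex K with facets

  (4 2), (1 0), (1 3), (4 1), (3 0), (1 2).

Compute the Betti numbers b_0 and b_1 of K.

b_0 = 1, b_1 = 2.

We work with the vertex ordering 0 < 1 < 2 < 3 < 4. The simplices of K, each written with vertices in increasing order, are:

  0-simplices (5): [0], [1], [2], [3], [4]
  1-simplices (6): [0,1], [0,3], [1,2], [1,3], [1,4], [2,4]

Hence C_0 ≅ Z^5, C_1 ≅ Z^6.

∂_1: C_1 → C_0 is given by ∂[p,q] = [q] − [p].
As a 5×6 matrix over Z this has rank 4, with invariant factors (1,1,1,1).

From H_k ≅ ker(∂_k) / im(∂_{k+1}) we obtain:

  H_0: rank C_0 − rank ∂_1 = 5 − 4 = 1, and the invariant factors of ∂_1 are all 1, so H_0 ≅ Z.
  H_1: rank ker ∂_1 − rank ∂_2 = (6 − 4) − 0 = 2, and there is no ∂_2, so H_1 ≅ Z^2.

(K is a triangulation of a wedge of 2 circles.)

Hence the Betti numbers are b_0 = 1, b_1 = 2.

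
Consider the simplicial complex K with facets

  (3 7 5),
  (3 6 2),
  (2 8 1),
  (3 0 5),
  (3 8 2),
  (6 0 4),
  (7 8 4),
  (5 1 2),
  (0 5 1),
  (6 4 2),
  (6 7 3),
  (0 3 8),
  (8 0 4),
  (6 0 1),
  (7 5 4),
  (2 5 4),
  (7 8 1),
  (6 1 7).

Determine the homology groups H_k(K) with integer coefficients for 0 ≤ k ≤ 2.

Fix the vertex order 0 < 1 < 2 < 3 < 4 < 5 < 6 < 7 < 8 and write every simplex with vertices in increasing order. Then dim K = 2 and the simplices of K are:

  0-simplices (9): [0], [1], [2], [3], [4], [5], [6], [7], [8]
  1-simplices (27): (27 of them)
  2-simplices (18): [0,1,5], [0,1,6], [0,3,5], [0,3,8], [0,4,6], [0,4,8], [1,2,5], [1,2,8], [1,6,7], [1,7,8], [2,3,6], [2,3,8], [2,4,5], [2,4,6], [3,5,7], [3,6,7], [4,5,7], [4,7,8]

Hence C_0 ≅ Z^9, C_1 ≅ Z^27, C_2 ≅ Z^18.

Boundary ∂_1: C_1 → C_0 is given by ∂[p,q] = [q] − [p].
The 9×27 boundary matrix has rank 8 and Smith normal form diag(1,1,1,1,1,1,1,1).

Boundary ∂_2: C_2 → C_1 sends each 2-simplex [p,q,r] to [q,r] − [p,r] + [p,q]. For instance
  ∂[3,5,7] = [5,7] − [3,7] + [3,5],
  ∂[0,1,5] = [1,5] − [0,5] + [0,1].
The resulting 27×18 matrix has rank 17, and its Smith normal form has invariant factors (1,1,1,1,1,1,1,1,1,1,1,1,1,1,1,1,1).

Reading off H_k = ker ∂_k / im ∂_{k+1}:

  H_0: rank C_0 − rank ∂_1 = 9 − 8 = 1, and the invariant factors of ∂_1 are all 1, so H_0 ≅ Z.
  H_1: rank ker ∂_1 − rank ∂_2 = (27 − 8) − 17 = 2, and the invariant factors of ∂_2 are all 1, so H_1 ≅ Z^2.
  H_2: rank ker ∂_2 − rank ∂_3 = (18 − 17) − 0 = 1, and there is no ∂_3, so H_2 ≅ Z.

H_0 ≅ Z,  H_1 ≅ Z^2,  H_2 ≅ Z.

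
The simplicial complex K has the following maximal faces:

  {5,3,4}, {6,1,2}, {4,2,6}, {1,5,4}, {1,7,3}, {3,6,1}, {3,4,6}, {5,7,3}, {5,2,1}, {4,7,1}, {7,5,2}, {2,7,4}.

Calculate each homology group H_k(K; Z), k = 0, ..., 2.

Order the vertices as 1 < 2 < 3 < 4 < 5 < 6 < 7. Listing each simplex with vertices in this order, K has dimension 2 with simplices:

  0-simplices (7): [1], [2], [3], [4], [5], [6], [7]
  1-simplices (18): [1,2], [1,3], [1,4], [1,5], [1,6], [1,7], [2,4], [2,5], [2,6], [2,7], [3,4], [3,5], [3,6], [3,7], [4,5], [4,6], [4,7], [5,7]
  2-simplices (12): [1,2,5], [1,2,6], [1,3,6], [1,3,7], [1,4,5], [1,4,7], [2,4,6], [2,4,7], [2,5,7], [3,4,5], [3,4,6], [3,5,7]

giving chain groups C_0 ≅ Z^7, C_1 ≅ Z^18, C_2 ≅ Z^12.

The boundary map ∂_1: C_1 → C_0 is given by ∂[p,q] = [q] − [p]. For instance
  ∂[2,5] = [5] − [2].
This gives a 7×18 integer matrix of rank 6; reducing to Smith normal form yields diagonal entries (1,1,1,1,1,1).

The boundary map ∂_2: C_2 → C_1 acts by ∂[p,q,r] = [q,r] − [p,r] + [p,q]. For instance
  ∂[1,2,6] = [2,6] − [1,6] + [1,2],
  ∂[3,4,5] = [4,5] − [3,5] + [3,4].
This gives a 18×12 integer matrix of rank 12; reducing to Smith normal form yields diagonal entries (1,1,1,1,1,1,1,1,1,1,1,2).

From H_k ≅ ker(∂_k) / im(∂_{k+1}) we obtain:

  H_0: rank C_0 − rank ∂_1 = 7 − 6 = 1, and the invariant factors of ∂_1 are all 1, so H_0 = Z.
  H_1: rank ker ∂_1 − rank ∂_2 = (18 − 6) − 12 = 0, and ∂_2 has invariant factor 2 > 1, so H_1 = Z_2.
  H_2: rank ker ∂_2 − rank ∂_3 = (12 − 12) − 0 = 0, and there is no ∂_3, so H_2 = 0.

H_0 ≅ Z,  H_1 ≅ Z_2,  H_2 = 0.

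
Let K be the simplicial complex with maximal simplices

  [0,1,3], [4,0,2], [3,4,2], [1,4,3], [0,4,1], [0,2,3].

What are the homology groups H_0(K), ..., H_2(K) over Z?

H_0 = Z,  H_1 = 0,  H_2 = Z.

Take the total order 0 < 1 < 2 < 3 < 4 on the vertex set. Then K (dimension 2) consists of the simplices:

  0-simplices (5): [0], [1], [2], [3], [4]
  1-simplices (9): [0,1], [0,2], [0,3], [0,4], [1,3], [1,4], [2,3], [2,4], [3,4]
  2-simplices (6): [0,1,3], [0,1,4], [0,2,3], [0,2,4], [1,3,4], [2,3,4]

giving chain groups C_0 ≅ Z^5, C_1 ≅ Z^9, C_2 ≅ Z^6.

∂_1: C_1 → C_0 is given by ∂[p,q] = [q] − [p]. For instance
  ∂[2,4] = [4] − [2].
This gives a 5×9 integer matrix of rank 4; reducing to Smith normal form yields diagonal entries (1,1,1,1).

Boundary ∂_2: C_2 → C_1 maps a triangle to the signed sum of its edges. For instance
  ∂[0,1,3] = [1,3] − [0,3] + [0,1],
  ∂[0,2,3] = [2,3] − [0,3] + [0,2].
The 9×6 boundary matrix has rank 5 and Smith normal form diag(1,1,1,1,1).

Reading off H_k = ker ∂_k / im ∂_{k+1}:

  H_0: rank C_0 − rank ∂_1 = 5 − 4 = 1, and the invariant factors of ∂_1 are all 1, so H_0 = Z.
  H_1: rank ker ∂_1 − rank ∂_2 = (9 − 4) − 5 = 0, and the invariant factors of ∂_2 are all 1, so H_1 = 0.
  H_2: rank ker ∂_2 − rank ∂_3 = (6 − 5) − 0 = 1, and there is no ∂_3, so H_2 = Z.

(K is a triangulation of the 2-sphere S^2.)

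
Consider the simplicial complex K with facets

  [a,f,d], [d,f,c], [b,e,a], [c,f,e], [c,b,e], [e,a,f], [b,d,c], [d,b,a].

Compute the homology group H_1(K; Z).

H_1 ≅ 0.

Fix the vertex order a < b < c < d < e < f and write every simplex with vertices in increasing order. Then dim K = 2 and the simplices of K are:

  0-simplices (6): a, b, c, d, e, f
  1-simplices (12): ab, ad, ae, af, bc, bd, be, cd, ce, cf, df, ef
  2-simplices (8): abd, abe, adf, aef, bcd, bce, cdf, cef

Hence C_0 ≅ Z^6, C_1 ≅ Z^12, C_2 ≅ Z^8.

∂_1: C_1 → C_0 sends each edge [p,q] (with p < q) to q − p. For instance
  ∂bd = d − b.
This gives a 6×12 integer matrix of rank 5; reducing to Smith normal form yields diagonal entries (1,1,1,1,1).

Boundary ∂_2: C_2 → C_1 sends each 2-simplex [p,q,r] to [q,r] − [p,r] + [p,q]. For instance
  ∂abd = bd − ad + ab,
  ∂adf = df − af + ad.
The resulting 12×8 matrix has rank 7, and its Smith normal form has invariant factors (1,1,1,1,1,1,1).

From H_k ≅ ker(∂_k) / im(∂_{k+1}) we obtain:

  H_1: rank ker ∂_1 − rank ∂_2 = (12 − 5) − 7 = 0, and the invariant factors of ∂_2 are all 1, so H_1 = 0.

(K is a triangulation of the 2-sphere S^2.)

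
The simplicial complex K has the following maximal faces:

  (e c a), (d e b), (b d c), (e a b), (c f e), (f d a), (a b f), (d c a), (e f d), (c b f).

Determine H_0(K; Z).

Take the total order a < b < c < d < e < f on the vertex set. Then K (dimension 2) consists of the simplices:

  0-simplices (6): a, b, c, d, e, f
  1-simplices (15): ab, ac, ad, ae, af, bc, bd, be, bf, cd, ce, cf, de, df, ef
  2-simplices (10): abe, abf, acd, ace, adf, bcd, bcf, bde, cef, def

giving chain groups C_0 ≅ Z^6, C_1 ≅ Z^15, C_2 ≅ Z^10.

∂_1: C_1 → C_0 sends each edge [p,q] (with p < q) to q − p.
The resulting 6×15 matrix has rank 5, and its Smith normal form has invariant factors (1,1,1,1,1).

∂_2: C_2 → C_1 sends each 2-simplex [p,q,r] to [q,r] − [p,r] + [p,q]. For instance
  ∂bcd = cd − bd + bc,
  ∂bcf = cf − bf + bc.
This gives a 15×10 integer matrix of rank 10; reducing to Smith normal form yields diagonal entries (1,1,1,1,1,1,1,1,1,2).

Now H_k = ker ∂_k / im ∂_{k+1}, so:

  H_0: rank C_0 − rank ∂_1 = 6 − 5 = 1, and the invariant factors of ∂_1 are all 1, so H_0 = Z.

H_0 ≅ Z.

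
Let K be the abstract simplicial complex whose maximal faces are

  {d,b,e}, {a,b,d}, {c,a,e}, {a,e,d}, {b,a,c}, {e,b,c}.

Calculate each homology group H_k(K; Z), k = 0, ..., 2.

H_0 ≅ Z,  H_1 = 0,  H_2 ≅ Z.

We work with the vertex ordering a < b < c < d < e. The simplices of K, each written with vertices in increasing order, are:

  0-simplices (5): a, b, c, d, e
  1-simplices (9): ab, ac, ad, ae, bc, bd, be, ce, de
  2-simplices (6): abc, abd, ace, ade, bce, bde

Hence C_0 ≅ Z^5, C_1 ≅ Z^9, C_2 ≅ Z^6.

The boundary map ∂_1: C_1 → C_0 is given by ∂[p,q] = [q] − [p]. For instance
  ∂ab = b − a.
The resulting 5×9 matrix has rank 4, and its Smith normal form has invariant factors (1,1,1,1).

∂_2: C_2 → C_1 sends each 2-simplex [p,q,r] to [q,r] − [p,r] + [p,q]. For instance
  ∂ade = de − ae + ad,
  ∂ace = ce − ae + ac.
The resulting 9×6 matrix has rank 5, and its Smith normal form has invariant factors (1,1,1,1,1).

Reading off H_k = ker ∂_k / im ∂_{k+1}:

  H_0: rank C_0 − rank ∂_1 = 5 − 4 = 1, and the invariant factors of ∂_1 are all 1, so H_0 ≅ Z.
  H_1: rank ker ∂_1 − rank ∂_2 = (9 − 4) − 5 = 0, and the invariant factors of ∂_2 are all 1, so H_1 ≅ 0.
  H_2: rank ker ∂_2 − rank ∂_3 = (6 − 5) − 0 = 1, and there is no ∂_3, so H_2 ≅ Z.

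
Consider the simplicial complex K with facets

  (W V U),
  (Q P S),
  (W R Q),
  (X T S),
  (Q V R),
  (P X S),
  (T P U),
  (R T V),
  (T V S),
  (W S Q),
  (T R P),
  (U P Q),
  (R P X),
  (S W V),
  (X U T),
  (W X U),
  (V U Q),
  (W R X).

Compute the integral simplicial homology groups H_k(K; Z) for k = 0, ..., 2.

We work with the vertex ordering P < Q < R < S < T < U < V < W < X. The simplices of K, each written with vertices in increasing order, are:

  0-simplices (9): P, Q, R, S, T, U, V, W, X
  1-simplices (27): PQ, PR, PS, PT, PU, PX, QR, QS, QU, QV, QW, RT, RV, RW, RX, ST, SV, SW, SX, TU, TV, TX, UV, UW, UX, VW, WX
  2-simplices (18): PQS, PQU, PRT, PRX, PSX, PTU, QRV, QRW, QSW, QUV, RTV, RWX, STV, STX, SVW, TUX, UVW, UWX

Hence C_0 ≅ Z^9, C_1 ≅ Z^27, C_2 ≅ Z^18.

∂_1: C_1 → C_0 maps an edge to its endpoints' difference, ∂[p,q] = q − p. For instance
  ∂QV = V − Q.
The resulting 9×27 matrix has rank 8, and its Smith normal form has invariant factors (1,1,1,1,1,1,1,1).

Boundary ∂_2: C_2 → C_1 sends each 2-simplex [p,q,r] to [q,r] − [p,r] + [p,q]. For instance
  ∂PQU = QU − PU + PQ,
  ∂QSW = SW − QW + QS.
The resulting 27×18 matrix has rank 18, and its Smith normal form has invariant factors (1,1,1,1,1,1,1,1,1,1,1,1,1,1,1,1,1,2).

Reading off H_k = ker ∂_k / im ∂_{k+1}:

  H_0: rank C_0 − rank ∂_1 = 9 − 8 = 1, and the invariant factors of ∂_1 are all 1, so H_0 ≅ Z.
  H_1: rank ker ∂_1 − rank ∂_2 = (27 − 8) − 18 = 1, and ∂_2 has invariant factor 2 > 1, so H_1 ≅ Z ⊕ Z/2.
  H_2: rank ker ∂_2 − rank ∂_3 = (18 − 18) − 0 = 0, and there is no ∂_3, so H_2 ≅ 0.

As a check, the Euler characteristic is 9 − 27 + 18 = 0, which agrees with 1 − 1 + 0 = 0.

H_0 ≅ Z,  H_1 ≅ Z ⊕ Z/2,  H_2 = 0.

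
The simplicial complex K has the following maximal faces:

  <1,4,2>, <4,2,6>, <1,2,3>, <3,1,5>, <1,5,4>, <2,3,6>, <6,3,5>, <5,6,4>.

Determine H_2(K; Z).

Fix the vertex order 1 < 2 < 3 < 4 < 5 < 6 and write every simplex with vertices in increasing order. Then dim K = 2 and the simplices of K are:

  0-simplices (6): [1], [2], [3], [4], [5], [6]
  1-simplices (12): [1,2], [1,3], [1,4], [1,5], [2,3], [2,4], [2,6], [3,5], [3,6], [4,5], [4,6], [5,6]
  2-simplices (8): [1,2,3], [1,2,4], [1,3,5], [1,4,5], [2,3,6], [2,4,6], [3,5,6], [4,5,6]

giving chain groups C_0 ≅ Z^6, C_1 ≅ Z^12, C_2 ≅ Z^8.

Boundary ∂_1: C_1 → C_0 is given by ∂[p,q] = [q] − [p].
As a 6×12 matrix over Z this has rank 5, with invariant factors (1,1,1,1,1).

∂_2: C_2 → C_1 maps a triangle to the signed sum of its edges. For instance
  ∂[1,3,5] = [3,5] − [1,5] + [1,3],
  ∂[1,2,4] = [2,4] − [1,4] + [1,2].
The resulting 12×8 matrix has rank 7, and its Smith normal form has invariant factors (1,1,1,1,1,1,1).

From H_k ≅ ker(∂_k) / im(∂_{k+1}) we obtain:

  H_2: rank ker ∂_2 − rank ∂_3 = (8 − 7) − 0 = 1, and there is no ∂_3, so H_2 ≅ Z.

H_2 ≅ Z.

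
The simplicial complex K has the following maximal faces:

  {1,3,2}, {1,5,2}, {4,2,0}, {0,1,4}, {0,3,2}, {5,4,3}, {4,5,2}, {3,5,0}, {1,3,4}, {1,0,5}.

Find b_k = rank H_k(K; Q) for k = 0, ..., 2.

b_0 = 1, b_1 = 0, b_2 = 0.

Order the vertices as 0 < 1 < 2 < 3 < 4 < 5. Listing each simplex with vertices in this order, K has dimension 2 with simplices:

  0-simplices (6): [0], [1], [2], [3], [4], [5]
  1-simplices (15): [0,1], [0,2], [0,3], [0,4], [0,5], [1,2], [1,3], [1,4], [1,5], [2,3], [2,4], [2,5], [3,4], [3,5], [4,5]
  2-simplices (10): [0,1,4], [0,1,5], [0,2,3], [0,2,4], [0,3,5], [1,2,3], [1,2,5], [1,3,4], [2,4,5], [3,4,5]

so the chain groups are C_0 ≅ Z^6, C_1 ≅ Z^15, C_2 ≅ Z^10.

Boundary ∂_1: C_1 → C_0 sends each edge [p,q] (with p < q) to q − p.
The resulting 6×15 matrix has rank 5, and its Smith normal form has invariant factors (1,1,1,1,1).

The boundary map ∂_2: C_2 → C_1 maps a triangle to the signed sum of its edges. For instance
  ∂[1,2,5] = [2,5] − [1,5] + [1,2],
  ∂[0,2,3] = [2,3] − [0,3] + [0,2].
The 15×10 boundary matrix has rank 10 and Smith normal form diag(1,1,1,1,1,1,1,1,1,2).

Now H_k = ker ∂_k / im ∂_{k+1}, so:

  H_0: rank C_0 − rank ∂_1 = 6 − 5 = 1, and the invariant factors of ∂_1 are all 1, so H_0 = Z.
  H_1: rank ker ∂_1 − rank ∂_2 = (15 − 5) − 10 = 0, and ∂_2 has invariant factor 2 > 1, so H_1 = Z/2.
  H_2: rank ker ∂_2 − rank ∂_3 = (10 − 10) − 0 = 0, and there is no ∂_3, so H_2 = 0.

As a check, the Euler characteristic is 6 − 15 + 10 = 1, which agrees with 1 − 0 + 0 = 1.

Hence the Betti numbers are b_0 = 1, b_1 = 0, b_2 = 0.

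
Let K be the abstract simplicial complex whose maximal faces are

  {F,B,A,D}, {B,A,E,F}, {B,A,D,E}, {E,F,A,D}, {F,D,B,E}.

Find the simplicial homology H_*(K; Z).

We work with the vertex ordering A < B < D < E < F. The simplices of K, each written with vertices in increasing order, are:

  0-simplices (5): A, B, D, E, F
  1-simplices (10): AB, AD, AE, AF, BD, BE, BF, DE, DF, EF
  2-simplices (10): ABD, ABE, ABF, ADE, ADF, AEF, BDE, BDF, BEF, DEF
  3-simplices (5): ABDE, ABDF, ABEF, ADEF, BDEF

giving chain groups C_0 ≅ Z^5, C_1 ≅ Z^10, C_2 ≅ Z^10, C_3 ≅ Z^5.

∂_1: C_1 → C_0 sends each edge [p,q] (with p < q) to q − p. For instance
  ∂BE = E − B.
As a 5×10 matrix over Z this has rank 4, with invariant factors (1,1,1,1).

The boundary map ∂_2: C_2 → C_1 acts by ∂[p,q,r] = [q,r] − [p,r] + [p,q]. For instance
  ∂ADE = DE − AE + AD,
  ∂ABE = BE − AE + AB.
This gives a 10×10 integer matrix of rank 6; reducing to Smith normal form yields diagonal entries (1,1,1,1,1,1).

Boundary ∂_3: C_3 → C_2 sends each 3-simplex σ to the alternating sum Σ_i (−1)^i (σ with its i-th vertex removed). For instance
  ∂ABEF = BEF − AEF + ABF − ABE,
  ∂ADEF = DEF − AEF + ADF − ADE.
The resulting 10×5 matrix has rank 4, and its Smith normal form has invariant factors (1,1,1,1).

Reading off H_k = ker ∂_k / im ∂_{k+1}:

  H_0: rank C_0 − rank ∂_1 = 5 − 4 = 1, and the invariant factors of ∂_1 are all 1, so H_0 ≅ Z.
  H_1: rank ker ∂_1 − rank ∂_2 = (10 − 4) − 6 = 0, and the invariant factors of ∂_2 are all 1, so H_1 ≅ 0.
  H_2: rank ker ∂_2 − rank ∂_3 = (10 − 6) − 4 = 0, and the invariant factors of ∂_3 are all 1, so H_2 ≅ 0.
  H_3: rank ker ∂_3 − rank ∂_4 = (5 − 4) − 0 = 1, and there is no ∂_4, so H_3 ≅ Z.

H_0 ≅ Z,  H_1 = 0,  H_2 = 0,  H_3 ≅ Z.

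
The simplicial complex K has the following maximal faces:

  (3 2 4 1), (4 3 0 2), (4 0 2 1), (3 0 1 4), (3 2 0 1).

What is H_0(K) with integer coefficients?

H_0 = Z.

Fix the vertex order 0 < 1 < 2 < 3 < 4 and write every simplex with vertices in increasing order. Then dim K = 3 and the simplices of K are:

  0-simplices (5): [0], [1], [2], [3], [4]
  1-simplices (10): [0,1], [0,2], [0,3], [0,4], [1,2], [1,3], [1,4], [2,3], [2,4], [3,4]
  2-simplices (10): [0,1,2], [0,1,3], [0,1,4], [0,2,3], [0,2,4], [0,3,4], [1,2,3], [1,2,4], [1,3,4], [2,3,4]
  3-simplices (5): [0,1,2,3], [0,1,2,4], [0,1,3,4], [0,2,3,4], [1,2,3,4]

giving chain groups C_0 ≅ Z^5, C_1 ≅ Z^10, C_2 ≅ Z^10, C_3 ≅ Z^5.

Boundary ∂_1: C_1 → C_0 is given by ∂[p,q] = [q] − [p]. For instance
  ∂[3,4] = [4] − [3].
The resulting 5×10 matrix has rank 4, and its Smith normal form has invariant factors (1,1,1,1).

The boundary map ∂_2: C_2 → C_1 acts by ∂[p,q,r] = [q,r] − [p,r] + [p,q]. For instance
  ∂[0,3,4] = [3,4] − [0,4] + [0,3],
  ∂[0,2,3] = [2,3] − [0,3] + [0,2].
The resulting 10×10 matrix has rank 6, and its Smith normal form has invariant factors (1,1,1,1,1,1).

Boundary ∂_3: C_3 → C_2 sends each 3-simplex σ to the alternating sum Σ_i (−1)^i (σ with its i-th vertex removed). For instance
  ∂[0,2,3,4] = [2,3,4] − [0,3,4] + [0,2,4] − [0,2,3],
  ∂[1,2,3,4] = [2,3,4] − [1,3,4] + [1,2,4] − [1,2,3].
This gives a 10×5 integer matrix of rank 4; reducing to Smith normal form yields diagonal entries (1,1,1,1).

Now H_k = ker ∂_k / im ∂_{k+1}, so:

  H_0: rank C_0 − rank ∂_1 = 5 − 4 = 1, and the invariant factors of ∂_1 are all 1, so H_0 ≅ Z.

(K is a triangulation of the 3-sphere S^3.)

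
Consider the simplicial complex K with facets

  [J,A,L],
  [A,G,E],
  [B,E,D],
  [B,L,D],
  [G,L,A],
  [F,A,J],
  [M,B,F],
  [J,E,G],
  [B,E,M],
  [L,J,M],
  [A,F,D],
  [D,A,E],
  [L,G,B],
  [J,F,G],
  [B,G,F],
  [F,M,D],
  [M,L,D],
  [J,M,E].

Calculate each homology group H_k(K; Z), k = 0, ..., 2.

Fix the vertex order A < B < D < E < F < G < J < L < M and write every simplex with vertices in increasing order. Then dim K = 2 and the simplices of K are:

  0-simplices (9): A, B, D, E, F, G, J, L, M
  1-simplices (27): AD, AE, AF, AG, AJ, AL, BD, BE, BF, BG, BL, BM, DE, DF, DL, DM, EG, EJ, EM, FG, FJ, FM, GJ, GL, JL, JM, LM
  2-simplices (18): ADE, ADF, AEG, AFJ, AGL, AJL, BDE, BDL, BEM, BFG, BFM, BGL, DFM, DLM, EGJ, EJM, FGJ, JLM

so the chain groups are C_0 ≅ Z^9, C_1 ≅ Z^27, C_2 ≅ Z^18.

The boundary map ∂_1: C_1 → C_0 sends each edge [p,q] (with p < q) to q − p.
This gives a 9×27 integer matrix of rank 8; reducing to Smith normal form yields diagonal entries (1,1,1,1,1,1,1,1).

Boundary ∂_2: C_2 → C_1 sends each 2-simplex [p,q,r] to [q,r] − [p,r] + [p,q]. For instance
  ∂FGJ = GJ − FJ + FG,
  ∂BGL = GL − BL + BG.
This gives a 27×18 integer matrix of rank 18; reducing to Smith normal form yields diagonal entries (1,1,1,1,1,1,1,1,1,1,1,1,1,1,1,1,1,2).

Now H_k = ker ∂_k / im ∂_{k+1}, so:

  H_0: rank C_0 − rank ∂_1 = 9 − 8 = 1, and the invariant factors of ∂_1 are all 1, so H_0 ≅ Z.
  H_1: rank ker ∂_1 − rank ∂_2 = (27 − 8) − 18 = 1, and ∂_2 has invariant factor 2 > 1, so H_1 ≅ Z ⊕ Z_2.
  H_2: rank ker ∂_2 − rank ∂_3 = (18 − 18) − 0 = 0, and there is no ∂_3, so H_2 ≅ 0.

(K is a triangulation of the Klein bottle.)

H_0 ≅ Z,  H_1 ≅ Z ⊕ Z_2,  H_2 = 0.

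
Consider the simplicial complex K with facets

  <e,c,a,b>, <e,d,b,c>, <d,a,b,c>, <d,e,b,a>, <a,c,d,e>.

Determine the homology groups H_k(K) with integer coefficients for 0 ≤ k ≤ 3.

H_0 ≅ Z,  H_1 = 0,  H_2 = 0,  H_3 ≅ Z.

We work with the vertex ordering a < b < c < d < e. The simplices of K, each written with vertices in increasing order, are:

  0-simplices (5): a, b, c, d, e
  1-simplices (10): ab, ac, ad, ae, bc, bd, be, cd, ce, de
  2-simplices (10): abc, abd, abe, acd, ace, ade, bcd, bce, bde, cde
  3-simplices (5): abcd, abce, abde, acde, bcde

Hence C_0 ≅ Z^5, C_1 ≅ Z^10, C_2 ≅ Z^10, C_3 ≅ Z^5.

∂_1: C_1 → C_0 is given by ∂[p,q] = [q] − [p].
As a 5×10 matrix over Z this has rank 4, with invariant factors (1,1,1,1).

∂_2: C_2 → C_1 acts by ∂[p,q,r] = [q,r] − [p,r] + [p,q]. For instance
  ∂bde = de − be + bd,
  ∂abd = bd − ad + ab.
The 10×10 boundary matrix has rank 6 and Smith normal form diag(1,1,1,1,1,1).

Boundary ∂_3: C_3 → C_2 sends each 3-simplex σ to the alternating sum Σ_i (−1)^i (σ with its i-th vertex removed). For instance
  ∂acde = cde − ade + ace − acd,
  ∂abde = bde − ade + abe − abd.
As a 10×5 matrix over Z this has rank 4, with invariant factors (1,1,1,1).

Now H_k = ker ∂_k / im ∂_{k+1}, so:

  H_0: rank C_0 − rank ∂_1 = 5 − 4 = 1, and the invariant factors of ∂_1 are all 1, so H_0 ≅ Z.
  H_1: rank ker ∂_1 − rank ∂_2 = (10 − 4) − 6 = 0, and the invariant factors of ∂_2 are all 1, so H_1 ≅ 0.
  H_2: rank ker ∂_2 − rank ∂_3 = (10 − 6) − 4 = 0, and the invariant factors of ∂_3 are all 1, so H_2 ≅ 0.
  H_3: rank ker ∂_3 − rank ∂_4 = (5 − 4) − 0 = 1, and there is no ∂_4, so H_3 ≅ Z.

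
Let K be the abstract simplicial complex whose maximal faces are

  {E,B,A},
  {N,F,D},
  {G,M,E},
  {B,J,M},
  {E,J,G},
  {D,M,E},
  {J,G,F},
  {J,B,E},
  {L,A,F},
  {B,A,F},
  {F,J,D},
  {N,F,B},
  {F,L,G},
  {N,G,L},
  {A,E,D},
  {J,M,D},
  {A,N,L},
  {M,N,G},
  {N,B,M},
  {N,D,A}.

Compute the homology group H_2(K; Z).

H_2 ≅ 0.

Order the vertices as A < B < D < E < F < G < J < L < M < N. Listing each simplex with vertices in this order, K has dimension 2 with simplices:

  0-simplices (10): A, B, D, E, F, G, J, L, M, N
  1-simplices (30): AB, AD, AE, AF, AL, AN, BE, BF, BJ, BM, BN, DE, DF, DJ, DM, DN, EG, EJ, EM, FG, FJ, FL, FN, GJ, GL, GM, GN, JM, LN, MN
  2-simplices (20): ABE, ABF, ADE, ADN, AFL, ALN, BEJ, BFN, BJM, BMN, DEM, DFJ, DFN, DJM, EGJ, EGM, FGJ, FGL, GLN, GMN

so the chain groups are C_0 ≅ Z^10, C_1 ≅ Z^30, C_2 ≅ Z^20.

The boundary map ∂_1: C_1 → C_0 sends each edge [p,q] (with p < q) to q − p. For instance
  ∂BN = N − B.
The resulting 10×30 matrix has rank 9, and its Smith normal form has invariant factors (1,1,1,1,1,1,1,1,1).

Boundary ∂_2: C_2 → C_1 maps a triangle to the signed sum of its edges. For instance
  ∂DJM = JM − DM + DJ,
  ∂ADN = DN − AN + AD.
As a 30×20 matrix over Z this has rank 20, with invariant factors (1,1,1,1,1,1,1,1,1,1,1,1,1,1,1,1,1,1,1,2).

Now H_k = ker ∂_k / im ∂_{k+1}, so:

  H_2: rank ker ∂_2 − rank ∂_3 = (20 − 20) − 0 = 0, and there is no ∂_3, so H_2 = 0.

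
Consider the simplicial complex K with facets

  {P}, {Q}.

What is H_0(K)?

Fix the vertex order P < Q and write every simplex with vertices in increasing order. Then dim K = 0 and the simplices of K are:

  0-simplices (2): P, Q

Hence C_0 ≅ Z^2.

Now H_k = ker ∂_k / im ∂_{k+1}, so:

  H_0: rank C_0 − rank ∂_1 = 2 − 0 = 2, and there is no ∂_1, so H_0 = Z^2.

(K is a triangulation of a set of 2 points.)

H_0 = Z^2.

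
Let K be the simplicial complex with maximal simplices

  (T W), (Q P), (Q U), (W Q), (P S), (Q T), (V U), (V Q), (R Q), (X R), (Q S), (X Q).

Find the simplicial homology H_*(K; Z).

H_0 ≅ Z,  H_1 ≅ Z^4.

Take the total order P < Q < R < S < T < U < V < W < X on the vertex set. Then K (dimension 1) consists of the simplices:

  0-simplices (9): P, Q, R, S, T, U, V, W, X
  1-simplices (12): PQ, PS, QR, QS, QT, QU, QV, QW, QX, RX, TW, UV

so the chain groups are C_0 ≅ Z^9, C_1 ≅ Z^12.

∂_1: C_1 → C_0 sends each edge [p,q] (with p < q) to q − p.
This gives a 9×12 integer matrix of rank 8; reducing to Smith normal form yields diagonal entries (1,1,1,1,1,1,1,1).

Reading off H_k = ker ∂_k / im ∂_{k+1}:

  H_0: rank C_0 − rank ∂_1 = 9 − 8 = 1, and the invariant factors of ∂_1 are all 1, so H_0 ≅ Z.
  H_1: rank ker ∂_1 − rank ∂_2 = (12 − 8) − 0 = 4, and there is no ∂_2, so H_1 ≅ Z^4.

As a check, the Euler characteristic is 9 − 12 = -3, which agrees with 1 − 4 = -3.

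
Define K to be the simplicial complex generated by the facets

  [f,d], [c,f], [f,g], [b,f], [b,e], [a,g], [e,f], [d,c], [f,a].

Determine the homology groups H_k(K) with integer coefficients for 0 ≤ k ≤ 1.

H_0 ≅ Z,  H_1 ≅ Z^3.

We work with the vertex ordering a < b < c < d < e < f < g. The simplices of K, each written with vertices in increasing order, are:

  0-simplices (7): a, b, c, d, e, f, g
  1-simplices (9): af, ag, be, bf, cd, cf, df, ef, fg

giving chain groups C_0 ≅ Z^7, C_1 ≅ Z^9.

∂_1: C_1 → C_0 is given by ∂[p,q] = [q] − [p]. For instance
  ∂fg = g − f.
The resulting 7×9 matrix has rank 6, and its Smith normal form has invariant factors (1,1,1,1,1,1).

Reading off H_k = ker ∂_k / im ∂_{k+1}:

  H_0: rank C_0 − rank ∂_1 = 7 − 6 = 1, and the invariant factors of ∂_1 are all 1, so H_0 ≅ Z.
  H_1: rank ker ∂_1 − rank ∂_2 = (9 − 6) − 0 = 3, and there is no ∂_2, so H_1 ≅ Z^3.

(K is a triangulation of a wedge of 3 circles.)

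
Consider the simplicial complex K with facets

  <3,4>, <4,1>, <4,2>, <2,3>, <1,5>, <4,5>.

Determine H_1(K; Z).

Fix the vertex order 1 < 2 < 3 < 4 < 5 and write every simplex with vertices in increasing order. Then dim K = 1 and the simplices of K are:

  0-simplices (5): [1], [2], [3], [4], [5]
  1-simplices (6): [1,4], [1,5], [2,3], [2,4], [3,4], [4,5]

giving chain groups C_0 ≅ Z^5, C_1 ≅ Z^6.

Boundary ∂_1: C_1 → C_0 sends each edge [p,q] (with p < q) to q − p.
The resulting 5×6 matrix has rank 4, and its Smith normal form has invariant factors (1,1,1,1).

From H_k ≅ ker(∂_k) / im(∂_{k+1}) we obtain:

  H_1: rank ker ∂_1 − rank ∂_2 = (6 − 4) − 0 = 2, and there is no ∂_2, so H_1 ≅ Z^2.

(K is a triangulation of a wedge of 2 circles.)

H_1 = Z^2.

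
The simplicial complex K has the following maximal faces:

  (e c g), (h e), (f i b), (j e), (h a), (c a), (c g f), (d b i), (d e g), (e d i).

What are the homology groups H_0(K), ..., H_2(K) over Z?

H_0 = Z,  H_1 = Z^2,  H_2 = 0.

Order the vertices as a < b < c < d < e < f < g < h < i < j. Listing each simplex with vertices in this order, K has dimension 2 with simplices:

  0-simplices (10): a, b, c, d, e, f, g, h, i, j
  1-simplices (17): ac, ah, bd, bf, bi, ce, cf, cg, de, dg, di, eg, eh, ei, ej, fg, fi
  2-simplices (6): bdi, bfi, ceg, cfg, deg, dei

so the chain groups are C_0 ≅ Z^10, C_1 ≅ Z^17, C_2 ≅ Z^6.

Boundary ∂_1: C_1 → C_0 maps an edge to its endpoints' difference, ∂[p,q] = q − p.
The 10×17 boundary matrix has rank 9 and Smith normal form diag(1,1,1,1,1,1,1,1,1).

Boundary ∂_2: C_2 → C_1 maps a triangle to the signed sum of its edges. For instance
  ∂dei = ei − di + de,
  ∂cfg = fg − cg + cf.
The resulting 17×6 matrix has rank 6, and its Smith normal form has invariant factors (1,1,1,1,1,1).

From H_k ≅ ker(∂_k) / im(∂_{k+1}) we obtain:

  H_0: rank C_0 − rank ∂_1 = 10 − 9 = 1, and the invariant factors of ∂_1 are all 1, so H_0 = Z.
  H_1: rank ker ∂_1 − rank ∂_2 = (17 − 9) − 6 = 2, and the invariant factors of ∂_2 are all 1, so H_1 = Z^2.
  H_2: rank ker ∂_2 − rank ∂_3 = (6 − 6) − 0 = 0, and there is no ∂_3, so H_2 = 0.

As a check, the Euler characteristic is 10 − 17 + 6 = -1, which agrees with 1 − 2 + 0 = -1.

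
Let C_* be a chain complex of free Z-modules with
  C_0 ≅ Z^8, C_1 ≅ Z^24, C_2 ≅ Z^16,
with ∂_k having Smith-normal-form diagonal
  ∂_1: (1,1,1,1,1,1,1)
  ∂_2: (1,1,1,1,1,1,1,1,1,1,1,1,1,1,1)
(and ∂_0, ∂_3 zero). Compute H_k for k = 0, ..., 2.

H_0 ≅ Z,  H_1 ≅ Z^2,  H_2 ≅ Z.

H_0: b_0 = 8 − 0 − 7 = 1; torsion from ∂_1 factors > 1: none. So H_0 ≅ Z.
H_1: b_1 = 24 − 7 − 15 = 2; torsion from ∂_2 factors > 1: none. So H_1 ≅ Z^2.
H_2: b_2 = 16 − 15 − 0 = 1; torsion from ∂_3 factors > 1: none. So H_2 ≅ Z.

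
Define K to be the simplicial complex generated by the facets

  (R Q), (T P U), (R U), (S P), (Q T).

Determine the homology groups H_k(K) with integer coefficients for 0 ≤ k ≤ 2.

We work with the vertex ordering P < Q < R < S < T < U. The simplices of K, each written with vertices in increasing order, are:

  0-simplices (6): P, Q, R, S, T, U
  1-simplices (7): PS, PT, PU, QR, QT, RU, TU
  2-simplices (1): PTU

so the chain groups are C_0 ≅ Z^6, C_1 ≅ Z^7, C_2 ≅ Z^1.

The boundary map ∂_1: C_1 → C_0 is given by ∂[p,q] = [q] − [p].
The resulting 6×7 matrix has rank 5, and its Smith normal form has invariant factors (1,1,1,1,1).

∂_2: C_2 → C_1 acts by ∂[p,q,r] = [q,r] − [p,r] + [p,q]. For instance
  ∂PTU = TU − PU + PT.
The resulting 7×1 matrix has rank 1, and its Smith normal form has invariant factors (1).

From H_k ≅ ker(∂_k) / im(∂_{k+1}) we obtain:

  H_0: rank C_0 − rank ∂_1 = 6 − 5 = 1, and the invariant factors of ∂_1 are all 1, so H_0 ≅ Z.
  H_1: rank ker ∂_1 − rank ∂_2 = (7 − 5) − 1 = 1, and the invariant factors of ∂_2 are all 1, so H_1 ≅ Z.
  H_2: rank ker ∂_2 − rank ∂_3 = (1 − 1) − 0 = 0, and there is no ∂_3, so H_2 ≅ 0.

H_0 ≅ Z,  H_1 ≅ Z,  H_2 = 0.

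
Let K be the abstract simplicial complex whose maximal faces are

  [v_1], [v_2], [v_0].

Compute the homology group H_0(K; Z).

Take the total order v_0 < v_1 < v_2 on the vertex set. Then K (dimension 0) consists of the simplices:

  0-simplices (3): [v_0], [v_1], [v_2]

so the chain groups are C_0 ≅ Z^3.

Reading off H_k = ker ∂_k / im ∂_{k+1}:

  H_0: rank C_0 − rank ∂_1 = 3 − 0 = 3, and there is no ∂_1, so H_0 = Z^3.

H_0 ≅ Z^3.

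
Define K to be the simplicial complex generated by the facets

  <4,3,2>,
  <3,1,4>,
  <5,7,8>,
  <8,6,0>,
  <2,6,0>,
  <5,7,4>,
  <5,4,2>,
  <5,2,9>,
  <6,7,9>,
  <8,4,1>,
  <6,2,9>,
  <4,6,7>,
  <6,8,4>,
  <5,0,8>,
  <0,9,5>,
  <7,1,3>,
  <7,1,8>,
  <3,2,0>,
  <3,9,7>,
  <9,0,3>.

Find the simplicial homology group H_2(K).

H_2 ≅ 0.

Order the vertices as 0 < 1 < 2 < 3 < 4 < 5 < 6 < 7 < 8 < 9. Listing each simplex with vertices in this order, K has dimension 2 with simplices:

  0-simplices (10): [0], [1], [2], [3], [4], [5], [6], [7], [8], [9]
  1-simplices (30): (30 of them)
  2-simplices (20): (20 of them)

Hence C_0 ≅ Z^10, C_1 ≅ Z^30, C_2 ≅ Z^20.

Boundary ∂_1: C_1 → C_0 sends each edge [p,q] (with p < q) to q − p.
This gives a 10×30 integer matrix of rank 9; reducing to Smith normal form yields diagonal entries (1,1,1,1,1,1,1,1,1).

The boundary map ∂_2: C_2 → C_1 maps a triangle to the signed sum of its edges. For instance
  ∂[1,3,7] = [3,7] − [1,7] + [1,3],
  ∂[2,5,9] = [5,9] − [2,9] + [2,5].
As a 30×20 matrix over Z this has rank 20, with invariant factors (1,1,1,1,1,1,1,1,1,1,1,1,1,1,1,1,1,1,1,2).

From H_k ≅ ker(∂_k) / im(∂_{k+1}) we obtain:

  H_2: rank ker ∂_2 − rank ∂_3 = (20 − 20) − 0 = 0, and there is no ∂_3, so H_2 ≅ 0.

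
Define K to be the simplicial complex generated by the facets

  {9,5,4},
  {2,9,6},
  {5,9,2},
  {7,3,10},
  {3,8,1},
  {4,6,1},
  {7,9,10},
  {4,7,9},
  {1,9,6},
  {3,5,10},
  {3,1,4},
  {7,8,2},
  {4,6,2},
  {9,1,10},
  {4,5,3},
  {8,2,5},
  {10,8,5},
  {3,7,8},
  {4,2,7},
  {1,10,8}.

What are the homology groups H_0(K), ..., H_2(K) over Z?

H_0 = Z,  H_1 = Z ⊕ Z/2,  H_2 = 0.

Take the total order 1 < 2 < 3 < 4 < 5 < 6 < 7 < 8 < 9 < 10 on the vertex set. Then K (dimension 2) consists of the simplices:

  0-simplices (10): [1], [2], [3], [4], [5], [6], [7], [8], [9], [10]
  1-simplices (30): (30 of them)
  2-simplices (20): (20 of them)

Hence C_0 ≅ Z^10, C_1 ≅ Z^30, C_2 ≅ Z^20.

The boundary map ∂_1: C_1 → C_0 maps an edge to its endpoints' difference, ∂[p,q] = q − p. For instance
  ∂[9,10] = [10] − [9].
The resulting 10×30 matrix has rank 9, and its Smith normal form has invariant factors (1,1,1,1,1,1,1,1,1).

Boundary ∂_2: C_2 → C_1 acts by ∂[p,q,r] = [q,r] − [p,r] + [p,q]. For instance
  ∂[1,8,10] = [8,10] − [1,10] + [1,8],
  ∂[4,7,9] = [7,9] − [4,9] + [4,7].
This gives a 30×20 integer matrix of rank 20; reducing to Smith normal form yields diagonal entries (1,1,1,1,1,1,1,1,1,1,1,1,1,1,1,1,1,1,1,2).

From H_k ≅ ker(∂_k) / im(∂_{k+1}) we obtain:

  H_0: rank C_0 − rank ∂_1 = 10 − 9 = 1, and the invariant factors of ∂_1 are all 1, so H_0 = Z.
  H_1: rank ker ∂_1 − rank ∂_2 = (30 − 9) − 20 = 1, and ∂_2 has invariant factor 2 > 1, so H_1 = Z ⊕ Z/2.
  H_2: rank ker ∂_2 − rank ∂_3 = (20 − 20) − 0 = 0, and there is no ∂_3, so H_2 = 0.

As a check, the Euler characteristic is 10 − 30 + 20 = 0, which agrees with 1 − 1 + 0 = 0.
(K is a triangulation of the Klein bottle.)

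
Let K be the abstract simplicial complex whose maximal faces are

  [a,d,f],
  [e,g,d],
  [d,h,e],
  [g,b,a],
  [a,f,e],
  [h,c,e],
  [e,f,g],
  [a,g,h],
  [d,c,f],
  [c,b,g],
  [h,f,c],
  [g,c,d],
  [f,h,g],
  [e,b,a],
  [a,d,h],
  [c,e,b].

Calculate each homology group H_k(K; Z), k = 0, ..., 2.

H_0 = Z,  H_1 = Z^2,  H_2 = Z.

Order the vertices as a < b < c < d < e < f < g < h. Listing each simplex with vertices in this order, K has dimension 2 with simplices:

  0-simplices (8): a, b, c, d, e, f, g, h
  1-simplices (24): ab, ad, ae, af, ag, ah, bc, be, bg, cd, ce, cf, cg, ch, de, df, dg, dh, ef, eg, eh, fg, fh, gh
  2-simplices (16): abe, abg, adf, adh, aef, agh, bce, bcg, cdf, cdg, ceh, cfh, deg, deh, efg, fgh

Hence C_0 ≅ Z^8, C_1 ≅ Z^24, C_2 ≅ Z^16.

∂_1: C_1 → C_0 sends each edge [p,q] (with p < q) to q − p. For instance
  ∂bc = c − b.
As a 8×24 matrix over Z this has rank 7, with invariant factors (1,1,1,1,1,1,1).

∂_2: C_2 → C_1 maps a triangle to the signed sum of its edges. For instance
  ∂cdf = df − cf + cd,
  ∂adh = dh − ah + ad.
This gives a 24×16 integer matrix of rank 15; reducing to Smith normal form yields diagonal entries (1,1,1,1,1,1,1,1,1,1,1,1,1,1,1).

Computing H_k = (kernel of ∂_k) / (image of ∂_{k+1}):

  H_0: rank C_0 − rank ∂_1 = 8 − 7 = 1, and the invariant factors of ∂_1 are all 1, so H_0 ≅ Z.
  H_1: rank ker ∂_1 − rank ∂_2 = (24 − 7) − 15 = 2, and the invariant factors of ∂_2 are all 1, so H_1 ≅ Z^2.
  H_2: rank ker ∂_2 − rank ∂_3 = (16 − 15) − 0 = 1, and there is no ∂_3, so H_2 ≅ Z.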